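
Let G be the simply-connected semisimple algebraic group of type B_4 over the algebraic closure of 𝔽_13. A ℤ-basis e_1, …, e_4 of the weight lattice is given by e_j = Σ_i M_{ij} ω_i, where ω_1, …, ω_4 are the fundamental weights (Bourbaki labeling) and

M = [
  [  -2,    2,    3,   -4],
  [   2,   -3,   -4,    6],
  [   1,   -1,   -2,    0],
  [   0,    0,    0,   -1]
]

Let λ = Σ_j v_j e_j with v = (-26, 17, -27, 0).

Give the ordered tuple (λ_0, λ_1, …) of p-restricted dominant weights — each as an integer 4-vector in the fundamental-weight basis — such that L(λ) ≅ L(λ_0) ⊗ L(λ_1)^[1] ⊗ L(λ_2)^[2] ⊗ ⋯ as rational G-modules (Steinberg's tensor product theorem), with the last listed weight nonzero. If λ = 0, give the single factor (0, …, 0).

In the fundamental-weight basis, λ has coordinates c = M·v (v = (-26, 17, -27, 0)):
  c_1 = -2*-26 + 2*17 + 3*-27 + -4*0 = 5
  c_2 = 2*-26 + -3*17 + -4*-27 + 6*0 = 5
  c_3 = 1*-26 + -1*17 + -2*-27 + 0*0 = 11
  c_4 = 0*-26 + 0*17 + 0*-27 + -1*0 = 0
Base-13 expansion of each c_i:
  c_1 = 5 = 5·13^0
  c_2 = 5 = 5·13^0
  c_3 = 11 = 11·13^0
  c_4 = 0
p-restricted factor λ_0 = (5, 5, 11, 0)

((5, 5, 11, 0),)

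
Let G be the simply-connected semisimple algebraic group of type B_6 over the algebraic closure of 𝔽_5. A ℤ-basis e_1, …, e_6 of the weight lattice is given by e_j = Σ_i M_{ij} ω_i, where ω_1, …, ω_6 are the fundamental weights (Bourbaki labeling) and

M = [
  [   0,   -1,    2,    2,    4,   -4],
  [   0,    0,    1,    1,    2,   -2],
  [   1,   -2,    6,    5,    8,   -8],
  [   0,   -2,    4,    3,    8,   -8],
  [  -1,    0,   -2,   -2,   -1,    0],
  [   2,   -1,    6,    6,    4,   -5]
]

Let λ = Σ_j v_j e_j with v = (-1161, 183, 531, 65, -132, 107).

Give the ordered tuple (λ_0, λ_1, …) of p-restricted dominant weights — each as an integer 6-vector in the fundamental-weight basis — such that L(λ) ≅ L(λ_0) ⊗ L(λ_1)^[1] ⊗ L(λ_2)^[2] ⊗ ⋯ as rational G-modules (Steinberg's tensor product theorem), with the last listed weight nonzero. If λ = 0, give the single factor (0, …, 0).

In the fundamental-weight basis, λ has coordinates c = M·v (v = (-1161, 183, 531, 65, -132, 107)):
  c_1 = (0)·(-1161) + (-1)·(183) + 2·531 + 2·65 + (4)·(-132) + (-4)·(107) = 53
  c_2 = (0)·(-1161) + 0·183 + 1·531 + 1·65 + (2)·(-132) + (-2)·(107) = 118
  c_3 = (1)·(-1161) + (-2)·(183) + 6·531 + 5·65 + (8)·(-132) + (-8)·(107) = 72
  c_4 = (0)·(-1161) + (-2)·(183) + 4·531 + 3·65 + (8)·(-132) + (-8)·(107) = 41
  c_5 = (-1)·(-1161) + 0·183 + (-2)·(531) + (-2)·(65) + (-1)·(-132) + 0·107 = 101
  c_6 = (2)·(-1161) + (-1)·(183) + 6·531 + 6·65 + (4)·(-132) + (-5)·(107) = 8
Expand coordinatewise in base 5:
  c_1 = 53 = 3·5^0 + 0·5^1 + 2·5^2
  c_2 = 118 = 3·5^0 + 3·5^1 + 4·5^2
  c_3 = 72 = 2·5^0 + 4·5^1 + 2·5^2
  c_4 = 41 = 1·5^0 + 3·5^1 + 1·5^2
  c_5 = 101 = 1·5^0 + 0·5^1 + 4·5^2
  c_6 = 8 = 3·5^0 + 1·5^1
λ_0 = (3, 3, 2, 1, 1, 3)
λ_1 = (0, 3, 4, 3, 0, 1)
λ_2 = (2, 4, 2, 1, 4, 0)

((3, 3, 2, 1, 1, 3), (0, 3, 4, 3, 0, 1), (2, 4, 2, 1, 4, 0))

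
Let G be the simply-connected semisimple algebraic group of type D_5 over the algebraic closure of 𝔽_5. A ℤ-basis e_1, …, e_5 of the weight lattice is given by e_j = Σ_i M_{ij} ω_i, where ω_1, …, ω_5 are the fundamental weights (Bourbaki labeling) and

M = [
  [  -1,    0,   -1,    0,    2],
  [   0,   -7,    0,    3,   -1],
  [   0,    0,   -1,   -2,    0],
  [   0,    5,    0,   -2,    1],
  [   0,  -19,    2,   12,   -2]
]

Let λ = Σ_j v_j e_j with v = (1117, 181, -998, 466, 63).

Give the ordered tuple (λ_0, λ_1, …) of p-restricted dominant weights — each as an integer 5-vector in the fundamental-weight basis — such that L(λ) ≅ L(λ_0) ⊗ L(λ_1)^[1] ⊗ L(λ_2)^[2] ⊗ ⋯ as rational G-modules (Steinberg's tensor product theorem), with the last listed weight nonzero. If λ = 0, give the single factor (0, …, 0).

((2, 3, 1, 1, 1), (1, 3, 3, 2, 1), (0, 2, 2, 1, 1))

Converting to the ω-basis (c_i = row i of M dotted with v = (1117, 181, -998, 466, 63)):
  c_1 = (-1)·(1117) + 0·181 + (-1)·(-998) + 0·466 + 2·63 = 7
  c_2 = 0·1117 + (-7)·(181) + (0)·(-998) + 3·466 + (-1)·(63) = 68
  c_3 = 0·1117 + 0·181 + (-1)·(-998) + (-2)·(466) + 0·63 = 66
  c_4 = 0·1117 + 5·181 + (0)·(-998) + (-2)·(466) + 1·63 = 36
  c_5 = 0·1117 + (-19)·(181) + (2)·(-998) + 12·466 + (-2)·(63) = 31
p = 5; digits c_i = Σ_j d_{ij}·5^j, 0 ≤ d_{ij} < 5:
  c_1 = 7 = 2·5^0 + 1·5^1
  c_2 = 68 = 3·5^0 + 3·5^1 + 2·5^2
  c_3 = 66 = 1·5^0 + 3·5^1 + 2·5^2
  c_4 = 36 = 1·5^0 + 2·5^1 + 1·5^2
  c_5 = 31 = 1·5^0 + 1·5^1 + 1·5^2
λ_0 = (2, 3, 1, 1, 1)
λ_1 = (1, 3, 3, 2, 1)
λ_2 = (0, 2, 2, 1, 1)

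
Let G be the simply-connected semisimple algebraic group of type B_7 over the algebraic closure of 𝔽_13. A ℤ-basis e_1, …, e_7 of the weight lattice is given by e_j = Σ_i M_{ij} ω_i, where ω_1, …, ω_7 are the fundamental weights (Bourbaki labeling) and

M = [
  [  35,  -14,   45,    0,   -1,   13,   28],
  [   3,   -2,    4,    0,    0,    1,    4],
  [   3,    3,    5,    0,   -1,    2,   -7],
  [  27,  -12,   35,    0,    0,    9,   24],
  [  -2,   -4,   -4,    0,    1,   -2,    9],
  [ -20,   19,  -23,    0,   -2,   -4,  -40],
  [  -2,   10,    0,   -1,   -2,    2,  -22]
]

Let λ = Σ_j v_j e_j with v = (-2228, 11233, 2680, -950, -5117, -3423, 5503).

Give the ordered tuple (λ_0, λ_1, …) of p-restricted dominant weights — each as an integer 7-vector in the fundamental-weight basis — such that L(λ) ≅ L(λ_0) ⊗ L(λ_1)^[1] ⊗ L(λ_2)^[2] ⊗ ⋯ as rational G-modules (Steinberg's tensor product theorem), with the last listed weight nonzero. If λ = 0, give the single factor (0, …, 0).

((8, 3, 9, 9, 8, 10, 6), (4, 12, 12, 8, 4, 11, 4))

Change of basis e → ω: c = M·v where v = (-2228, 11233, 2680, -950, -5117, -3423, 5503):
  c_1 = (35)·(-2228) + (-14)·(11233) + (45)·(2680) + (0)·(-950) + (-1)·(-5117) + (13)·(-3423) + (28)·(5503) = 60
  c_2 = (3)·(-2228) + (-2)·(11233) + (4)·(2680) + (0)·(-950) + (0)·(-5117) + (1)·(-3423) + (4)·(5503) = 159
  c_3 = (3)·(-2228) + (3)·(11233) + (5)·(2680) + (0)·(-950) + (-1)·(-5117) + (2)·(-3423) + (-7)·(5503) = 165
  c_4 = (27)·(-2228) + (-12)·(11233) + (35)·(2680) + (0)·(-950) + (0)·(-5117) + (9)·(-3423) + (24)·(5503) = 113
  c_5 = (-2)·(-2228) + (-4)·(11233) + (-4)·(2680) + (0)·(-950) + (1)·(-5117) + (-2)·(-3423) + (9)·(5503) = 60
  c_6 = (-20)·(-2228) + (19)·(11233) + (-23)·(2680) + (0)·(-950) + (-2)·(-5117) + (-4)·(-3423) + (-40)·(5503) = 153
  c_7 = (-2)·(-2228) + (10)·(11233) + (0)·(2680) + (-1)·(-950) + (-2)·(-5117) + (2)·(-3423) + (-22)·(5503) = 58
Writing each c_i in base p = 13:
  c_1 = 60 = 8·13^0 + 4·13^1
  c_2 = 159 = 3·13^0 + 12·13^1
  c_3 = 165 = 9·13^0 + 12·13^1
  c_4 = 113 = 9·13^0 + 8·13^1
  c_5 = 60 = 8·13^0 + 4·13^1
  c_6 = 153 = 10·13^0 + 11·13^1
  c_7 = 58 = 6·13^0 + 4·13^1
Factor λ_0 = (8, 3, 9, 9, 8, 10, 6)
Factor λ_1 = (4, 12, 12, 8, 4, 11, 4)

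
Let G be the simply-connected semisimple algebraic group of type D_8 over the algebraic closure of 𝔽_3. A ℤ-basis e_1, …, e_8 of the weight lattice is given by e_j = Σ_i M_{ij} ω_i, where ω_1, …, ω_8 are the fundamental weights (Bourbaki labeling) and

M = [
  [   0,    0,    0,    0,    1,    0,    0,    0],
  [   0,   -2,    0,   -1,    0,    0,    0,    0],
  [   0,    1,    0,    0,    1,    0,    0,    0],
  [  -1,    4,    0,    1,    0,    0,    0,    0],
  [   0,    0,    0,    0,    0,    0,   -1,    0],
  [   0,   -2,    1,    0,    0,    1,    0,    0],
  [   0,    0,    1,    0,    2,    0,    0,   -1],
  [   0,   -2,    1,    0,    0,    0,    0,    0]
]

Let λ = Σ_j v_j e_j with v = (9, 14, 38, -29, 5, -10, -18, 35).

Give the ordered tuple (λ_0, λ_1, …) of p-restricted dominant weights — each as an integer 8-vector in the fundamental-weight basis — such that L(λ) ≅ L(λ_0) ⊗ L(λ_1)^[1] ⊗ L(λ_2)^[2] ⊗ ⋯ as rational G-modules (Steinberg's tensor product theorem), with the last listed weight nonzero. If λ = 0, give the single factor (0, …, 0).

Change of basis e → ω: c = M·v where v = (9, 14, 38, -29, 5, -10, -18, 35):
  c_1 = (0)·(9) + (0)·(14) + (0)·(38) + (0)·(-29) + (1)·(5) + (0)·(-10) + (0)·(-18) + (0)·(35) = 5
  c_2 = (0)·(9) + (-2)·(14) + (0)·(38) + (-1)·(-29) + (0)·(5) + (0)·(-10) + (0)·(-18) + (0)·(35) = 1
  c_3 = (0)·(9) + (1)·(14) + (0)·(38) + (0)·(-29) + (1)·(5) + (0)·(-10) + (0)·(-18) + (0)·(35) = 19
  c_4 = (-1)·(9) + (4)·(14) + (0)·(38) + (1)·(-29) + (0)·(5) + (0)·(-10) + (0)·(-18) + (0)·(35) = 18
  c_5 = (0)·(9) + (0)·(14) + (0)·(38) + (0)·(-29) + (0)·(5) + (0)·(-10) + (-1)·(-18) + (0)·(35) = 18
  c_6 = (0)·(9) + (-2)·(14) + (1)·(38) + (0)·(-29) + (0)·(5) + (1)·(-10) + (0)·(-18) + (0)·(35) = 0
  c_7 = (0)·(9) + (0)·(14) + (1)·(38) + (0)·(-29) + (2)·(5) + (0)·(-10) + (0)·(-18) + (-1)·(35) = 13
  c_8 = (0)·(9) + (-2)·(14) + (1)·(38) + (0)·(-29) + (0)·(5) + (0)·(-10) + (0)·(-18) + (0)·(35) = 10
Base-3 expansion of each c_i:
  c_1 = 5 = 2·3^0 + 1·3^1
  c_2 = 1 = 1·3^0
  c_3 = 19 = 1·3^0 + 0·3^1 + 2·3^2
  c_4 = 18 = 0·3^0 + 0·3^1 + 2·3^2
  c_5 = 18 = 0·3^0 + 0·3^1 + 2·3^2
  c_6 = 0
  c_7 = 13 = 1·3^0 + 1·3^1 + 1·3^2
  c_8 = 10 = 1·3^0 + 0·3^1 + 1·3^2
λ_0 = (2, 1, 1, 0, 0, 0, 1, 1)
λ_1 = (1, 0, 0, 0, 0, 0, 1, 0)
λ_2 = (0, 0, 2, 2, 2, 0, 1, 1)

((2, 1, 1, 0, 0, 0, 1, 1), (1, 0, 0, 0, 0, 0, 1, 0), (0, 0, 2, 2, 2, 0, 1, 1))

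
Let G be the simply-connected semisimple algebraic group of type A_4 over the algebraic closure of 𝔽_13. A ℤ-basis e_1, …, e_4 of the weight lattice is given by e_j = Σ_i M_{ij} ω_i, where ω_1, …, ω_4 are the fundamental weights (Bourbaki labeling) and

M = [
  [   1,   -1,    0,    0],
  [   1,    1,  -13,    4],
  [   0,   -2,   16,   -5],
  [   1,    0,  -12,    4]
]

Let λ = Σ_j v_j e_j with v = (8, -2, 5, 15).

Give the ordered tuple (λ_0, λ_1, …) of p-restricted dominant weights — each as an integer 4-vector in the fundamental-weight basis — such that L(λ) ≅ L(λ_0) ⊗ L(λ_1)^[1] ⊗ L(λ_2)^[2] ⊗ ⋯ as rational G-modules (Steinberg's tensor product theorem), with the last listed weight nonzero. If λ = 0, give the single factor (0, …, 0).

((10, 1, 9, 8),)

Converting to the ω-basis (c_i = row i of M dotted with v = (8, -2, 5, 15)):
  c_1 = 1*8 + -1*-2 + 0*5 + 0*15 = 10
  c_2 = 1*8 + 1*-2 + -13*5 + 4*15 = 1
  c_3 = 0*8 + -2*-2 + 16*5 + -5*15 = 9
  c_4 = 1*8 + 0*-2 + -12*5 + 4*15 = 8
Writing each c_i in base p = 13:
  c_1 = 10 = 10·13^0
  c_2 = 1 = 1·13^0
  c_3 = 9 = 9·13^0
  c_4 = 8 = 8·13^0
p-restricted factor λ_0 = (10, 1, 9, 8)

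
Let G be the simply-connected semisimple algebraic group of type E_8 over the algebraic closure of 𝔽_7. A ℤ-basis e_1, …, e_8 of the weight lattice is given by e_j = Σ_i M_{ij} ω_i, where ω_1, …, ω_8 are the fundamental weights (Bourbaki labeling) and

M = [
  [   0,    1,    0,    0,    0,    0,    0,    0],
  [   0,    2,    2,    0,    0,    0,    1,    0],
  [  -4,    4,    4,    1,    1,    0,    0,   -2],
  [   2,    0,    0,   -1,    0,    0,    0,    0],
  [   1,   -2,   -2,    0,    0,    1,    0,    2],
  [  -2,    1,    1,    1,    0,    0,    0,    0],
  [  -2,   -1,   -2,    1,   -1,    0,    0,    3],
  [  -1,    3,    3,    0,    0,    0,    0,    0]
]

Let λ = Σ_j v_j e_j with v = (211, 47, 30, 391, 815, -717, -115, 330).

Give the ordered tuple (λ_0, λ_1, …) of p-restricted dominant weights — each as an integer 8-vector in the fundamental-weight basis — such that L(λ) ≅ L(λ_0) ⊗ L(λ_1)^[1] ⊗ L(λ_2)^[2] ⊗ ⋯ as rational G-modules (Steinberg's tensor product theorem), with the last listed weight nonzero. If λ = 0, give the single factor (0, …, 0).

((5, 4, 3, 3, 0, 4, 2, 6), (6, 5, 1, 4, 0, 6, 5, 2))

Change of basis e → ω: c = M·v where v = (211, 47, 30, 391, 815, -717, -115, 330):
  c_1 = 0*211 + 1*47 + 0*30 + 0*391 + 0*815 + 0*-717 + 0*-115 + 0*330 = 47
  c_2 = 0*211 + 2*47 + 2*30 + 0*391 + 0*815 + 0*-717 + 1*-115 + 0*330 = 39
  c_3 = -4*211 + 4*47 + 4*30 + 1*391 + 1*815 + 0*-717 + 0*-115 + -2*330 = 10
  c_4 = 2*211 + 0*47 + 0*30 + -1*391 + 0*815 + 0*-717 + 0*-115 + 0*330 = 31
  c_5 = 1*211 + -2*47 + -2*30 + 0*391 + 0*815 + 1*-717 + 0*-115 + 2*330 = 0
  c_6 = -2*211 + 1*47 + 1*30 + 1*391 + 0*815 + 0*-717 + 0*-115 + 0*330 = 46
  c_7 = -2*211 + -1*47 + -2*30 + 1*391 + -1*815 + 0*-717 + 0*-115 + 3*330 = 37
  c_8 = -1*211 + 3*47 + 3*30 + 0*391 + 0*815 + 0*-717 + 0*-115 + 0*330 = 20
Writing each c_i in base p = 7:
  c_1 = 47 = 5·7^0 + 6·7^1
  c_2 = 39 = 4·7^0 + 5·7^1
  c_3 = 10 = 3·7^0 + 1·7^1
  c_4 = 31 = 3·7^0 + 4·7^1
  c_5 = 0
  c_6 = 46 = 4·7^0 + 6·7^1
  c_7 = 37 = 2·7^0 + 5·7^1
  c_8 = 20 = 6·7^0 + 2·7^1
p-restricted factor λ_0 = (5, 4, 3, 3, 0, 4, 2, 6)
p-restricted factor λ_1 = (6, 5, 1, 4, 0, 6, 5, 2)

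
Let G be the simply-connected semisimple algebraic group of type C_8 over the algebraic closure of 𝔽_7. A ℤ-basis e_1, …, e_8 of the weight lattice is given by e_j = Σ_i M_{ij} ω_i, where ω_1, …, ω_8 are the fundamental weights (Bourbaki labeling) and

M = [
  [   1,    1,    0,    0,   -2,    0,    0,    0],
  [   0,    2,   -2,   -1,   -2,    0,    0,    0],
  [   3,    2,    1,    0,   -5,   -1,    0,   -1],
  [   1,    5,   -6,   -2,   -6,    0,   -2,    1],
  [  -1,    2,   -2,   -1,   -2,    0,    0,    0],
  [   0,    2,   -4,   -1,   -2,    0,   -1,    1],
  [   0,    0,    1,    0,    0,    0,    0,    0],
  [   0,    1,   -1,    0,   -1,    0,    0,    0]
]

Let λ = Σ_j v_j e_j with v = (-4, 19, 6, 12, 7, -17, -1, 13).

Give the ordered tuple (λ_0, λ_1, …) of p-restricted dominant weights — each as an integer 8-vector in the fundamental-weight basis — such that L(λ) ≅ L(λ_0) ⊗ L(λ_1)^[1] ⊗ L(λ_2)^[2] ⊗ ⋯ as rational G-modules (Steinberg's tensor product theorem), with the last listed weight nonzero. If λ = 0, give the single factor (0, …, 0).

((1, 0, 1, 4, 4, 2, 6, 6),)

In the fundamental-weight basis, λ has coordinates c = M·v (v = (-4, 19, 6, 12, 7, -17, -1, 13)):
  c_1 = (1)·(-4) + (1)·(19) + (0)·(6) + (0)·(12) + (-2)·(7) + (0)·(-17) + (0)·(-1) + (0)·(13) = 1
  c_2 = (0)·(-4) + (2)·(19) + (-2)·(6) + (-1)·(12) + (-2)·(7) + (0)·(-17) + (0)·(-1) + (0)·(13) = 0
  c_3 = (3)·(-4) + (2)·(19) + (1)·(6) + (0)·(12) + (-5)·(7) + (-1)·(-17) + (0)·(-1) + (-1)·(13) = 1
  c_4 = (1)·(-4) + (5)·(19) + (-6)·(6) + (-2)·(12) + (-6)·(7) + (0)·(-17) + (-2)·(-1) + (1)·(13) = 4
  c_5 = (-1)·(-4) + (2)·(19) + (-2)·(6) + (-1)·(12) + (-2)·(7) + (0)·(-17) + (0)·(-1) + (0)·(13) = 4
  c_6 = (0)·(-4) + (2)·(19) + (-4)·(6) + (-1)·(12) + (-2)·(7) + (0)·(-17) + (-1)·(-1) + (1)·(13) = 2
  c_7 = (0)·(-4) + (0)·(19) + (1)·(6) + (0)·(12) + (0)·(7) + (0)·(-17) + (0)·(-1) + (0)·(13) = 6
  c_8 = (0)·(-4) + (1)·(19) + (-1)·(6) + (0)·(12) + (-1)·(7) + (0)·(-17) + (0)·(-1) + (0)·(13) = 6
Expand coordinatewise in base 7:
  c_1 = 1 = 1·7^0
  c_2 = 0
  c_3 = 1 = 1·7^0
  c_4 = 4 = 4·7^0
  c_5 = 4 = 4·7^0
  c_6 = 2 = 2·7^0
  c_7 = 6 = 6·7^0
  c_8 = 6 = 6·7^0
p-restricted factor λ_0 = (1, 0, 1, 4, 4, 2, 6, 6)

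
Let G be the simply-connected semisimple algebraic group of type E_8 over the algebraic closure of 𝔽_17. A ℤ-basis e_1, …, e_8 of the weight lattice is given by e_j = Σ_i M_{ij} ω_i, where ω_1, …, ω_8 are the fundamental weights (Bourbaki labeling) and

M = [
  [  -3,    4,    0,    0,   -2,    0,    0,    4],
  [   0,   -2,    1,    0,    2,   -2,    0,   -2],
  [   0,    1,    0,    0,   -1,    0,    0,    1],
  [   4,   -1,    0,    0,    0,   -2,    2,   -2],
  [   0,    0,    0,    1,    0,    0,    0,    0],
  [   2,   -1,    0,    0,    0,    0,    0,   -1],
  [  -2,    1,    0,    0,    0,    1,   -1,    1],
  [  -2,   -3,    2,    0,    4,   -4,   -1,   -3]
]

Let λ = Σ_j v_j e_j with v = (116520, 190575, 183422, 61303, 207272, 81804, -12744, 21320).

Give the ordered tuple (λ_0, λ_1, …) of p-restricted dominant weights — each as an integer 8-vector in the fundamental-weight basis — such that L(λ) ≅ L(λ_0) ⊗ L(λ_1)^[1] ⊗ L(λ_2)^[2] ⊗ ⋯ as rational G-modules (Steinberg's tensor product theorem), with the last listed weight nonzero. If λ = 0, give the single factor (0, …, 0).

((6, 11, 16, 11, 1, 14, 14, 2), (14, 9, 16, 7, 2, 2, 16, 1), (16, 2, 15, 15, 8, 5, 15, 10), (16, 2, 0, 8, 12, 4, 14, 2))

Compute c_i = Σ_j M_{ij} v_j with v = (116520, 190575, 183422, 61303, 207272, 81804, -12744, 21320):
  c_1 = (-3)·(116520) + 4·190575 + 0·183422 + 0·61303 + (-2)·(207272) + 0·81804 + (0)·(-12744) + 4·21320 = 83476
  c_2 = 0·116520 + (-2)·(190575) + 1·183422 + 0·61303 + 2·207272 + (-2)·(81804) + (0)·(-12744) + (-2)·(21320) = 10568
  c_3 = 0·116520 + 1·190575 + 0·183422 + 0·61303 + (-1)·(207272) + 0·81804 + (0)·(-12744) + 1·21320 = 4623
  c_4 = 4·116520 + (-1)·(190575) + 0·183422 + 0·61303 + 0·207272 + (-2)·(81804) + (2)·(-12744) + (-2)·(21320) = 43769
  c_5 = 0·116520 + 0·190575 + 0·183422 + 1·61303 + 0·207272 + 0·81804 + (0)·(-12744) + 0·21320 = 61303
  c_6 = 2·116520 + (-1)·(190575) + 0·183422 + 0·61303 + 0·207272 + 0·81804 + (0)·(-12744) + (-1)·(21320) = 21145
  c_7 = (-2)·(116520) + 1·190575 + 0·183422 + 0·61303 + 0·207272 + 1·81804 + (-1)·(-12744) + 1·21320 = 73403
  c_8 = (-2)·(116520) + (-3)·(190575) + 2·183422 + 0·61303 + 4·207272 + (-4)·(81804) + (-1)·(-12744) + (-3)·(21320) = 12735
Base-17 expansion of each c_i:
  c_1 = 83476 = 6·17^0 + 14·17^1 + 16·17^2 + 16·17^3
  c_2 = 10568 = 11·17^0 + 9·17^1 + 2·17^2 + 2·17^3
  c_3 = 4623 = 16·17^0 + 16·17^1 + 15·17^2
  c_4 = 43769 = 11·17^0 + 7·17^1 + 15·17^2 + 8·17^3
  c_5 = 61303 = 1·17^0 + 2·17^1 + 8·17^2 + 12·17^3
  c_6 = 21145 = 14·17^0 + 2·17^1 + 5·17^2 + 4·17^3
  c_7 = 73403 = 14·17^0 + 16·17^1 + 15·17^2 + 14·17^3
  c_8 = 12735 = 2·17^0 + 1·17^1 + 10·17^2 + 2·17^3
λ_0 = (6, 11, 16, 11, 1, 14, 14, 2)
λ_1 = (14, 9, 16, 7, 2, 2, 16, 1)
λ_2 = (16, 2, 15, 15, 8, 5, 15, 10)
λ_3 = (16, 2, 0, 8, 12, 4, 14, 2)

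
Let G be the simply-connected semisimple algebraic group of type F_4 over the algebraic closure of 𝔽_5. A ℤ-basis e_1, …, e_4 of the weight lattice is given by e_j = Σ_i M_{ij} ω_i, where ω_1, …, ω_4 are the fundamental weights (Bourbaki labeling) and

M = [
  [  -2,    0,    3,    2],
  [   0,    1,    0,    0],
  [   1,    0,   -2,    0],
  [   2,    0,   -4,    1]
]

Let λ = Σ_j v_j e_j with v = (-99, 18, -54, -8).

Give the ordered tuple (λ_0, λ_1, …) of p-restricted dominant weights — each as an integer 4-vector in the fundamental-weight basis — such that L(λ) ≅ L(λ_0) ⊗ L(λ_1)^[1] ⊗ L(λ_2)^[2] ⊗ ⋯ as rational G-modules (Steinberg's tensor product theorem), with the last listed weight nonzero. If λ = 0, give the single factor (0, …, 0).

((0, 3, 4, 0), (4, 3, 1, 2))

ω-coordinates c = M·v, v = (-99, 18, -54, -8):
  c_1 = (-2)·(-99) + (0)·(18) + (3)·(-54) + (2)·(-8) = 20
  c_2 = (0)·(-99) + (1)·(18) + (0)·(-54) + (0)·(-8) = 18
  c_3 = (1)·(-99) + (0)·(18) + (-2)·(-54) + (0)·(-8) = 9
  c_4 = (2)·(-99) + (0)·(18) + (-4)·(-54) + (1)·(-8) = 10
Base-5 expansion of each c_i:
  c_1 = 20 = 0·5^0 + 4·5^1
  c_2 = 18 = 3·5^0 + 3·5^1
  c_3 = 9 = 4·5^0 + 1·5^1
  c_4 = 10 = 0·5^0 + 2·5^1
λ_0 = (0, 3, 4, 0)
λ_1 = (4, 3, 1, 2)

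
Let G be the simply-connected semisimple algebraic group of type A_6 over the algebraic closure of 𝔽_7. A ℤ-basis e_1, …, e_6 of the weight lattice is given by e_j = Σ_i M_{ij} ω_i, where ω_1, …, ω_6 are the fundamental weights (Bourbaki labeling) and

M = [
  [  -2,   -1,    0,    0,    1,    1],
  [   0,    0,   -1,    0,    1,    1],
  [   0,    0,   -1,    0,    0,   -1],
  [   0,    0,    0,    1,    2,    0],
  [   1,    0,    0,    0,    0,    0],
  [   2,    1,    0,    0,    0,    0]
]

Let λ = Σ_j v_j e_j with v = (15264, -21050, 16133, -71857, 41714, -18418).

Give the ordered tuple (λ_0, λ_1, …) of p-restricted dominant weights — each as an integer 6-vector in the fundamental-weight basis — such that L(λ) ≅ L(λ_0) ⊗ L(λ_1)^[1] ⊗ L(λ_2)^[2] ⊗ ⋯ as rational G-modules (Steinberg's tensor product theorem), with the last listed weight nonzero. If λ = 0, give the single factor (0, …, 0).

Converting to the ω-basis (c_i = row i of M dotted with v = (15264, -21050, 16133, -71857, 41714, -18418)):
  c_1 = (-2)·(15264) + (-1)·(-21050) + (0)·(16133) + (0)·(-71857) + (1)·(41714) + (1)·(-18418) = 13818
  c_2 = (0)·(15264) + (0)·(-21050) + (-1)·(16133) + (0)·(-71857) + (1)·(41714) + (1)·(-18418) = 7163
  c_3 = (0)·(15264) + (0)·(-21050) + (-1)·(16133) + (0)·(-71857) + (0)·(41714) + (-1)·(-18418) = 2285
  c_4 = (0)·(15264) + (0)·(-21050) + (0)·(16133) + (1)·(-71857) + (2)·(41714) + (0)·(-18418) = 11571
  c_5 = (1)·(15264) + (0)·(-21050) + (0)·(16133) + (0)·(-71857) + (0)·(41714) + (0)·(-18418) = 15264
  c_6 = (2)·(15264) + (1)·(-21050) + (0)·(16133) + (0)·(-71857) + (0)·(41714) + (0)·(-18418) = 9478
Expand coordinatewise in base 7:
  c_1 = 13818 = 0·7^0 + 0·7^1 + 2·7^2 + 5·7^3 + 5·7^4
  c_2 = 7163 = 2·7^0 + 1·7^1 + 6·7^2 + 6·7^3 + 2·7^4
  c_3 = 2285 = 3·7^0 + 4·7^1 + 4·7^2 + 6·7^3
  c_4 = 11571 = 0·7^0 + 1·7^1 + 5·7^2 + 5·7^3 + 4·7^4
  c_5 = 15264 = 4·7^0 + 3·7^1 + 3·7^2 + 2·7^3 + 6·7^4
  c_6 = 9478 = 0·7^0 + 3·7^1 + 4·7^2 + 6·7^3 + 3·7^4
Factor λ_0 = (0, 2, 3, 0, 4, 0)
Factor λ_1 = (0, 1, 4, 1, 3, 3)
Factor λ_2 = (2, 6, 4, 5, 3, 4)
Factor λ_3 = (5, 6, 6, 5, 2, 6)
Factor λ_4 = (5, 2, 0, 4, 6, 3)

((0, 2, 3, 0, 4, 0), (0, 1, 4, 1, 3, 3), (2, 6, 4, 5, 3, 4), (5, 6, 6, 5, 2, 6), (5, 2, 0, 4, 6, 3))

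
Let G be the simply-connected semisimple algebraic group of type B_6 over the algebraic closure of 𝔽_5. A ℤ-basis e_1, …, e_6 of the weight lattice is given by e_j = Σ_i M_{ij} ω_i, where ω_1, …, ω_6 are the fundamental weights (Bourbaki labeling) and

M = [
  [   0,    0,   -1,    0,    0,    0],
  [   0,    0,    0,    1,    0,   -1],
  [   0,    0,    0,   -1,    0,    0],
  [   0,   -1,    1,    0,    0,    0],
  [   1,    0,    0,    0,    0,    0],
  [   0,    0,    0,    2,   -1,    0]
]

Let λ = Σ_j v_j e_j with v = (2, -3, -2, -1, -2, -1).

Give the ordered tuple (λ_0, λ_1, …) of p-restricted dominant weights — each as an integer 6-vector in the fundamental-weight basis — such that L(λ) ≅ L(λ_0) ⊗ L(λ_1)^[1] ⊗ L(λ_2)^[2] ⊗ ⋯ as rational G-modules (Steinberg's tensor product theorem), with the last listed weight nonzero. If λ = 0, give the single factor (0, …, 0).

((2, 0, 1, 1, 2, 0),)

Converting to the ω-basis (c_i = row i of M dotted with v = (2, -3, -2, -1, -2, -1)):
  c_1 = 0*2 + 0*-3 + -1*-2 + 0*-1 + 0*-2 + 0*-1 = 2
  c_2 = 0*2 + 0*-3 + 0*-2 + 1*-1 + 0*-2 + -1*-1 = 0
  c_3 = 0*2 + 0*-3 + 0*-2 + -1*-1 + 0*-2 + 0*-1 = 1
  c_4 = 0*2 + -1*-3 + 1*-2 + 0*-1 + 0*-2 + 0*-1 = 1
  c_5 = 1*2 + 0*-3 + 0*-2 + 0*-1 + 0*-2 + 0*-1 = 2
  c_6 = 0*2 + 0*-3 + 0*-2 + 2*-1 + -1*-2 + 0*-1 = 0
p = 5; digits c_i = Σ_j d_{ij}·5^j, 0 ≤ d_{ij} < 5:
  c_1 = 2 = 2·5^0
  c_2 = 0
  c_3 = 1 = 1·5^0
  c_4 = 1 = 1·5^0
  c_5 = 2 = 2·5^0
  c_6 = 0
p-restricted factor λ_0 = (2, 0, 1, 1, 2, 0)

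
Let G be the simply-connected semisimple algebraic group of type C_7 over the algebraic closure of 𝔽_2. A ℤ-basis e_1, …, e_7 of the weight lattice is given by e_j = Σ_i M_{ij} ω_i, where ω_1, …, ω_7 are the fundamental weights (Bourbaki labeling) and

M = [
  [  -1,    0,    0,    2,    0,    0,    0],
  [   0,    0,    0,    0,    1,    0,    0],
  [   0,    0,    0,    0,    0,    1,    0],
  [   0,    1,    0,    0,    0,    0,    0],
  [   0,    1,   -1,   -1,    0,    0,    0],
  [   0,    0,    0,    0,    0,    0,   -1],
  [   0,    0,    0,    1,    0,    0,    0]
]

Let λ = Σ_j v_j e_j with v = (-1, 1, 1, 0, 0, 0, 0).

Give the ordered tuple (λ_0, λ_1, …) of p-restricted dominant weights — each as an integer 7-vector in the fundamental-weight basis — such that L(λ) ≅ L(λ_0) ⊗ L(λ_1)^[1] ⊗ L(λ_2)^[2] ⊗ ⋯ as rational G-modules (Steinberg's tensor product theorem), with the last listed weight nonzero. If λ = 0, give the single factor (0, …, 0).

Change of basis e → ω: c = M·v where v = (-1, 1, 1, 0, 0, 0, 0):
  c_1 = (-1)·(-1) + 0·1 + 0·1 + 2·0 + 0·0 + 0·0 + 0·0 = 1
  c_2 = (0)·(-1) + 0·1 + 0·1 + 0·0 + 1·0 + 0·0 + 0·0 = 0
  c_3 = (0)·(-1) + 0·1 + 0·1 + 0·0 + 0·0 + 1·0 + 0·0 = 0
  c_4 = (0)·(-1) + 1·1 + 0·1 + 0·0 + 0·0 + 0·0 + 0·0 = 1
  c_5 = (0)·(-1) + 1·1 + (-1)·(1) + (-1)·(0) + 0·0 + 0·0 + 0·0 = 0
  c_6 = (0)·(-1) + 0·1 + 0·1 + 0·0 + 0·0 + 0·0 + (-1)·(0) = 0
  c_7 = (0)·(-1) + 0·1 + 0·1 + 1·0 + 0·0 + 0·0 + 0·0 = 0
p = 2; digits c_i = Σ_j d_{ij}·2^j, 0 ≤ d_{ij} < 2:
  c_1 = 1 = 1·2^0
  c_2 = 0
  c_3 = 0
  c_4 = 1 = 1·2^0
  c_5 = 0
  c_6 = 0
  c_7 = 0
p-restricted factor λ_0 = (1, 0, 0, 1, 0, 0, 0)

((1, 0, 0, 1, 0, 0, 0),)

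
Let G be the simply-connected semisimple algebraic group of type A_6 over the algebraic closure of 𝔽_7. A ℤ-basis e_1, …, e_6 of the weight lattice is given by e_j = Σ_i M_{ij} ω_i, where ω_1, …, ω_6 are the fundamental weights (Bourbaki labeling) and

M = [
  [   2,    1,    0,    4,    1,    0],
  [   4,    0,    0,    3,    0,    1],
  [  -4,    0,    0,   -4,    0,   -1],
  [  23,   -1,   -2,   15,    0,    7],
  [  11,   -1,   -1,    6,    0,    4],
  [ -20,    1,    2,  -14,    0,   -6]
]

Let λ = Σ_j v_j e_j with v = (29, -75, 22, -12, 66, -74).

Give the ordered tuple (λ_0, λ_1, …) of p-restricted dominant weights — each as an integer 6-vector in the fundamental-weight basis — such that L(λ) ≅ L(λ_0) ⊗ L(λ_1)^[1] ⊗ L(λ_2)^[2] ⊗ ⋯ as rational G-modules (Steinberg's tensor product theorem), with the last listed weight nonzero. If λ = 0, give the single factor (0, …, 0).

Converting to the ω-basis (c_i = row i of M dotted with v = (29, -75, 22, -12, 66, -74)):
  c_1 = 2*29 + 1*-75 + 0*22 + 4*-12 + 1*66 + 0*-74 = 1
  c_2 = 4*29 + 0*-75 + 0*22 + 3*-12 + 0*66 + 1*-74 = 6
  c_3 = -4*29 + 0*-75 + 0*22 + -4*-12 + 0*66 + -1*-74 = 6
  c_4 = 23*29 + -1*-75 + -2*22 + 15*-12 + 0*66 + 7*-74 = 0
  c_5 = 11*29 + -1*-75 + -1*22 + 6*-12 + 0*66 + 4*-74 = 4
  c_6 = -20*29 + 1*-75 + 2*22 + -14*-12 + 0*66 + -6*-74 = 1
p = 7; digits c_i = Σ_j d_{ij}·7^j, 0 ≤ d_{ij} < 7:
  c_1 = 1 = 1·7^0
  c_2 = 6 = 6·7^0
  c_3 = 6 = 6·7^0
  c_4 = 0
  c_5 = 4 = 4·7^0
  c_6 = 1 = 1·7^0
Factor λ_0 = (1, 6, 6, 0, 4, 1)

((1, 6, 6, 0, 4, 1),)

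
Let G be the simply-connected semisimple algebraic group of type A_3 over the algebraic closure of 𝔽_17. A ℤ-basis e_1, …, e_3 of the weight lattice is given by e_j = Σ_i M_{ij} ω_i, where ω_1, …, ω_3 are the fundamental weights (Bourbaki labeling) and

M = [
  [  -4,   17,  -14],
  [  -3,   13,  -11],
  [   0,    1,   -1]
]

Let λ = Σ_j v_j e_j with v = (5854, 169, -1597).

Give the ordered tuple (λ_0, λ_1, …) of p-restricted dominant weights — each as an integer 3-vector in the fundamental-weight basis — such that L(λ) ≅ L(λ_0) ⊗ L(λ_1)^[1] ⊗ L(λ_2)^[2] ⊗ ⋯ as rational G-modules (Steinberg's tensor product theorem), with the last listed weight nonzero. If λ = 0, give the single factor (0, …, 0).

Change of basis e → ω: c = M·v where v = (5854, 169, -1597):
  c_1 = (-4)·(5854) + (17)·(169) + (-14)·(-1597) = 1815
  c_2 = (-3)·(5854) + (13)·(169) + (-11)·(-1597) = 2202
  c_3 = (0)·(5854) + (1)·(169) + (-1)·(-1597) = 1766
Expand coordinatewise in base 17:
  c_1 = 1815 = 13·17^0 + 4·17^1 + 6·17^2
  c_2 = 2202 = 9·17^0 + 10·17^1 + 7·17^2
  c_3 = 1766 = 15·17^0 + 1·17^1 + 6·17^2
Factor λ_0 = (13, 9, 15)
Factor λ_1 = (4, 10, 1)
Factor λ_2 = (6, 7, 6)

((13, 9, 15), (4, 10, 1), (6, 7, 6))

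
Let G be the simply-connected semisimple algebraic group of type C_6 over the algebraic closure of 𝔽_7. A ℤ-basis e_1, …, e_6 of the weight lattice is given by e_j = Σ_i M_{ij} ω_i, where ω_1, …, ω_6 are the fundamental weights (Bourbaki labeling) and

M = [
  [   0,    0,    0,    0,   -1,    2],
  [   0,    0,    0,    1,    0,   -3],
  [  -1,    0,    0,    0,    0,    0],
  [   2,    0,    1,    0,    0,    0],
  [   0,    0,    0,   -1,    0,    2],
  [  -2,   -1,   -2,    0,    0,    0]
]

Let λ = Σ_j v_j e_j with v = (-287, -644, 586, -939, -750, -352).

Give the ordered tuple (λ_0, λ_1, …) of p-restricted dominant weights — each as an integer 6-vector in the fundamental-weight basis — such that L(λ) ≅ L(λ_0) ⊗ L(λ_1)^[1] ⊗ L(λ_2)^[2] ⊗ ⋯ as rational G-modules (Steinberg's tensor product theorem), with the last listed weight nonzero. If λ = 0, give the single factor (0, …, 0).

((4, 5, 0, 5, 4, 4), (6, 2, 6, 1, 5, 6), (0, 2, 5, 0, 4, 0))

Change of basis e → ω: c = M·v where v = (-287, -644, 586, -939, -750, -352):
  c_1 = (0)·(-287) + (0)·(-644) + 0·586 + (0)·(-939) + (-1)·(-750) + (2)·(-352) = 46
  c_2 = (0)·(-287) + (0)·(-644) + 0·586 + (1)·(-939) + (0)·(-750) + (-3)·(-352) = 117
  c_3 = (-1)·(-287) + (0)·(-644) + 0·586 + (0)·(-939) + (0)·(-750) + (0)·(-352) = 287
  c_4 = (2)·(-287) + (0)·(-644) + 1·586 + (0)·(-939) + (0)·(-750) + (0)·(-352) = 12
  c_5 = (0)·(-287) + (0)·(-644) + 0·586 + (-1)·(-939) + (0)·(-750) + (2)·(-352) = 235
  c_6 = (-2)·(-287) + (-1)·(-644) + (-2)·(586) + (0)·(-939) + (0)·(-750) + (0)·(-352) = 46
p = 7; digits c_i = Σ_j d_{ij}·7^j, 0 ≤ d_{ij} < 7:
  c_1 = 46 = 4·7^0 + 6·7^1
  c_2 = 117 = 5·7^0 + 2·7^1 + 2·7^2
  c_3 = 287 = 0·7^0 + 6·7^1 + 5·7^2
  c_4 = 12 = 5·7^0 + 1·7^1
  c_5 = 235 = 4·7^0 + 5·7^1 + 4·7^2
  c_6 = 46 = 4·7^0 + 6·7^1
λ_0 = (4, 5, 0, 5, 4, 4)
λ_1 = (6, 2, 6, 1, 5, 6)
λ_2 = (0, 2, 5, 0, 4, 0)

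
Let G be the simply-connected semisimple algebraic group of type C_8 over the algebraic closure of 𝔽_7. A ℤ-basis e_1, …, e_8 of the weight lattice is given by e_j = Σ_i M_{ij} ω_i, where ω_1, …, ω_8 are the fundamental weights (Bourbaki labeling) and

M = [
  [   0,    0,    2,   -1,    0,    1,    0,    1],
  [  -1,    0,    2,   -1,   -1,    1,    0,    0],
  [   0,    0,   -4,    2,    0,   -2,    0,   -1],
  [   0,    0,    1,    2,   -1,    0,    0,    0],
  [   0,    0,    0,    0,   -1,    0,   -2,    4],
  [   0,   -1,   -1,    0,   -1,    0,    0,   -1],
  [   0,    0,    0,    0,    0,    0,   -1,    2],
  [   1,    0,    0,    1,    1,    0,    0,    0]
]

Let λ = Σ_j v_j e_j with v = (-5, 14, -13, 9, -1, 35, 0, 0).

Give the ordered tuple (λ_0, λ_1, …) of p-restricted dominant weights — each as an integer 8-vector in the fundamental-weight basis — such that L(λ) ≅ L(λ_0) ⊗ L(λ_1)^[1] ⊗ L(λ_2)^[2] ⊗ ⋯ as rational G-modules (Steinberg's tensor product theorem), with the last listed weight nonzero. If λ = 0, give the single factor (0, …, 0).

Compute c_i = Σ_j M_{ij} v_j with v = (-5, 14, -13, 9, -1, 35, 0, 0):
  c_1 = (0)·(-5) + (0)·(14) + (2)·(-13) + (-1)·(9) + (0)·(-1) + (1)·(35) + (0)·(0) + (1)·(0) = 0
  c_2 = (-1)·(-5) + (0)·(14) + (2)·(-13) + (-1)·(9) + (-1)·(-1) + (1)·(35) + (0)·(0) + (0)·(0) = 6
  c_3 = (0)·(-5) + (0)·(14) + (-4)·(-13) + (2)·(9) + (0)·(-1) + (-2)·(35) + (0)·(0) + (-1)·(0) = 0
  c_4 = (0)·(-5) + (0)·(14) + (1)·(-13) + (2)·(9) + (-1)·(-1) + (0)·(35) + (0)·(0) + (0)·(0) = 6
  c_5 = (0)·(-5) + (0)·(14) + (0)·(-13) + (0)·(9) + (-1)·(-1) + (0)·(35) + (-2)·(0) + (4)·(0) = 1
  c_6 = (0)·(-5) + (-1)·(14) + (-1)·(-13) + (0)·(9) + (-1)·(-1) + (0)·(35) + (0)·(0) + (-1)·(0) = 0
  c_7 = (0)·(-5) + (0)·(14) + (0)·(-13) + (0)·(9) + (0)·(-1) + (0)·(35) + (-1)·(0) + (2)·(0) = 0
  c_8 = (1)·(-5) + (0)·(14) + (0)·(-13) + (1)·(9) + (1)·(-1) + (0)·(35) + (0)·(0) + (0)·(0) = 3
p = 7; digits c_i = Σ_j d_{ij}·7^j, 0 ≤ d_{ij} < 7:
  c_1 = 0
  c_2 = 6 = 6·7^0
  c_3 = 0
  c_4 = 6 = 6·7^0
  c_5 = 1 = 1·7^0
  c_6 = 0
  c_7 = 0
  c_8 = 3 = 3·7^0
p-restricted factor λ_0 = (0, 6, 0, 6, 1, 0, 0, 3)

((0, 6, 0, 6, 1, 0, 0, 3),)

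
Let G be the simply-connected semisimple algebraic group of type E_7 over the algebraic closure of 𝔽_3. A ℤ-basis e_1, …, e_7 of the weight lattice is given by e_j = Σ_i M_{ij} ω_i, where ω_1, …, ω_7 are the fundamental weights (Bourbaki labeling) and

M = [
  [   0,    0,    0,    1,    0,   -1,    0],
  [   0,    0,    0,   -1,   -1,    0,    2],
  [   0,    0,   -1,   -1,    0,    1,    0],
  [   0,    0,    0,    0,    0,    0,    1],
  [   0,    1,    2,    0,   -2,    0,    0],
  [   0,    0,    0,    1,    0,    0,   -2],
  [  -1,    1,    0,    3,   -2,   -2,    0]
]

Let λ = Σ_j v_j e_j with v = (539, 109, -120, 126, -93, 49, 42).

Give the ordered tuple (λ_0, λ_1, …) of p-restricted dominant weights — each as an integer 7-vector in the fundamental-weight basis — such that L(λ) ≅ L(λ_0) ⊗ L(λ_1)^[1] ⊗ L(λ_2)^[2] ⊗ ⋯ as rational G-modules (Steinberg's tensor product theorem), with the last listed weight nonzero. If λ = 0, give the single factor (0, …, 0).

((2, 0, 1, 0, 1, 0, 0), (1, 2, 2, 2, 0, 2, 0), (2, 2, 1, 1, 0, 1, 1), (2, 1, 1, 1, 2, 1, 1))

Converting to the ω-basis (c_i = row i of M dotted with v = (539, 109, -120, 126, -93, 49, 42)):
  c_1 = 0*539 + 0*109 + 0*-120 + 1*126 + 0*-93 + -1*49 + 0*42 = 77
  c_2 = 0*539 + 0*109 + 0*-120 + -1*126 + -1*-93 + 0*49 + 2*42 = 51
  c_3 = 0*539 + 0*109 + -1*-120 + -1*126 + 0*-93 + 1*49 + 0*42 = 43
  c_4 = 0*539 + 0*109 + 0*-120 + 0*126 + 0*-93 + 0*49 + 1*42 = 42
  c_5 = 0*539 + 1*109 + 2*-120 + 0*126 + -2*-93 + 0*49 + 0*42 = 55
  c_6 = 0*539 + 0*109 + 0*-120 + 1*126 + 0*-93 + 0*49 + -2*42 = 42
  c_7 = -1*539 + 1*109 + 0*-120 + 3*126 + -2*-93 + -2*49 + 0*42 = 36
Writing each c_i in base p = 3:
  c_1 = 77 = 2·3^0 + 1·3^1 + 2·3^2 + 2·3^3
  c_2 = 51 = 0·3^0 + 2·3^1 + 2·3^2 + 1·3^3
  c_3 = 43 = 1·3^0 + 2·3^1 + 1·3^2 + 1·3^3
  c_4 = 42 = 0·3^0 + 2·3^1 + 1·3^2 + 1·3^3
  c_5 = 55 = 1·3^0 + 0·3^1 + 0·3^2 + 2·3^3
  c_6 = 42 = 0·3^0 + 2·3^1 + 1·3^2 + 1·3^3
  c_7 = 36 = 0·3^0 + 0·3^1 + 1·3^2 + 1·3^3
p-restricted factor λ_0 = (2, 0, 1, 0, 1, 0, 0)
p-restricted factor λ_1 = (1, 2, 2, 2, 0, 2, 0)
p-restricted factor λ_2 = (2, 2, 1, 1, 0, 1, 1)
p-restricted factor λ_3 = (2, 1, 1, 1, 2, 1, 1)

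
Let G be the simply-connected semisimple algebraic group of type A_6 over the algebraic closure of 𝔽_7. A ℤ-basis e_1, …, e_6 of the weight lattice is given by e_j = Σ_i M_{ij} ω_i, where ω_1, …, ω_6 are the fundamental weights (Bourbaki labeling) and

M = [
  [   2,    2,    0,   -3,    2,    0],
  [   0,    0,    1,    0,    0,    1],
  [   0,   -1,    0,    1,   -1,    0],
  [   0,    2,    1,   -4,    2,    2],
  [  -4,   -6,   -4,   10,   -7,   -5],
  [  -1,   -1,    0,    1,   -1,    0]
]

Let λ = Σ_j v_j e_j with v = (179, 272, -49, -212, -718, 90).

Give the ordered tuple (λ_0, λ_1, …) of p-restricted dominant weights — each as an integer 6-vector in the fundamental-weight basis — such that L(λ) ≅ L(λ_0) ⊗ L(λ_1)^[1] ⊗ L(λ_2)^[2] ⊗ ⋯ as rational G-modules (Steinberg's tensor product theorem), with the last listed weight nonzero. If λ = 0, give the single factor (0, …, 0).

((4, 6, 3, 3, 3, 6), (0, 5, 5, 5, 1, 0), (2, 0, 4, 1, 6, 1))

ω-coordinates c = M·v, v = (179, 272, -49, -212, -718, 90):
  c_1 = (2)·(179) + (2)·(272) + (0)·(-49) + (-3)·(-212) + (2)·(-718) + (0)·(90) = 102
  c_2 = (0)·(179) + (0)·(272) + (1)·(-49) + (0)·(-212) + (0)·(-718) + (1)·(90) = 41
  c_3 = (0)·(179) + (-1)·(272) + (0)·(-49) + (1)·(-212) + (-1)·(-718) + (0)·(90) = 234
  c_4 = (0)·(179) + (2)·(272) + (1)·(-49) + (-4)·(-212) + (2)·(-718) + (2)·(90) = 87
  c_5 = (-4)·(179) + (-6)·(272) + (-4)·(-49) + (10)·(-212) + (-7)·(-718) + (-5)·(90) = 304
  c_6 = (-1)·(179) + (-1)·(272) + (0)·(-49) + (1)·(-212) + (-1)·(-718) + (0)·(90) = 55
Base-7 expansion of each c_i:
  c_1 = 102 = 4·7^0 + 0·7^1 + 2·7^2
  c_2 = 41 = 6·7^0 + 5·7^1
  c_3 = 234 = 3·7^0 + 5·7^1 + 4·7^2
  c_4 = 87 = 3·7^0 + 5·7^1 + 1·7^2
  c_5 = 304 = 3·7^0 + 1·7^1 + 6·7^2
  c_6 = 55 = 6·7^0 + 0·7^1 + 1·7^2
Factor λ_0 = (4, 6, 3, 3, 3, 6)
Factor λ_1 = (0, 5, 5, 5, 1, 0)
Factor λ_2 = (2, 0, 4, 1, 6, 1)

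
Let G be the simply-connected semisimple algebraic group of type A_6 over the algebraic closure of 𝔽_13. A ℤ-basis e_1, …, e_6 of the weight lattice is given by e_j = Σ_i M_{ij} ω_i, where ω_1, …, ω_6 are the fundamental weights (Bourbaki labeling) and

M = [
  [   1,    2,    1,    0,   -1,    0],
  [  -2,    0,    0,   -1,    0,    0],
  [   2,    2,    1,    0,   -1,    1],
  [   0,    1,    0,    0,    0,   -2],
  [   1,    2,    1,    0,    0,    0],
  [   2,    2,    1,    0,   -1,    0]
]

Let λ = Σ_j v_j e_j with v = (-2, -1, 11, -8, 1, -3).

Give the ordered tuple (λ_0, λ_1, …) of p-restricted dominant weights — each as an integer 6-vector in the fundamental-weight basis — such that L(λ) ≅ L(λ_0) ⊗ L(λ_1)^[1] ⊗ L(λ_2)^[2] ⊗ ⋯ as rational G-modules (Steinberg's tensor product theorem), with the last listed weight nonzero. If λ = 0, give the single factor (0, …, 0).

ω-coordinates c = M·v, v = (-2, -1, 11, -8, 1, -3):
  c_1 = (1)·(-2) + (2)·(-1) + 1·11 + (0)·(-8) + (-1)·(1) + (0)·(-3) = 6
  c_2 = (-2)·(-2) + (0)·(-1) + 0·11 + (-1)·(-8) + 0·1 + (0)·(-3) = 12
  c_3 = (2)·(-2) + (2)·(-1) + 1·11 + (0)·(-8) + (-1)·(1) + (1)·(-3) = 1
  c_4 = (0)·(-2) + (1)·(-1) + 0·11 + (0)·(-8) + 0·1 + (-2)·(-3) = 5
  c_5 = (1)·(-2) + (2)·(-1) + 1·11 + (0)·(-8) + 0·1 + (0)·(-3) = 7
  c_6 = (2)·(-2) + (2)·(-1) + 1·11 + (0)·(-8) + (-1)·(1) + (0)·(-3) = 4
p = 13; digits c_i = Σ_j d_{ij}·13^j, 0 ≤ d_{ij} < 13:
  c_1 = 6 = 6·13^0
  c_2 = 12 = 12·13^0
  c_3 = 1 = 1·13^0
  c_4 = 5 = 5·13^0
  c_5 = 7 = 7·13^0
  c_6 = 4 = 4·13^0
λ_0 = (6, 12, 1, 5, 7, 4)

((6, 12, 1, 5, 7, 4),)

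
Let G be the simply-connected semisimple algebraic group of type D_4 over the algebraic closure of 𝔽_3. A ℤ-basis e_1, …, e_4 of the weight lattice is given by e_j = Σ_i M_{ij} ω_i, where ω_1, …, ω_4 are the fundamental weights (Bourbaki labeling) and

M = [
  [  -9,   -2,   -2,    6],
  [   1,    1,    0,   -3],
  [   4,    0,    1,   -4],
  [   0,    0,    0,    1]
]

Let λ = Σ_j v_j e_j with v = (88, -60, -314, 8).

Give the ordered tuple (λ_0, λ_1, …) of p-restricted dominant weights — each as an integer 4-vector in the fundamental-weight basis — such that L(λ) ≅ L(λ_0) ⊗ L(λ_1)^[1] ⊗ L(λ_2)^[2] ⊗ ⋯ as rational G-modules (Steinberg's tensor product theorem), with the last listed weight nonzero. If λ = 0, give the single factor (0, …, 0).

((1, 1, 0, 2), (1, 1, 2, 2))

ω-coordinates c = M·v, v = (88, -60, -314, 8):
  c_1 = (-9)·(88) + (-2)·(-60) + (-2)·(-314) + 6·8 = 4
  c_2 = 1·88 + (1)·(-60) + (0)·(-314) + (-3)·(8) = 4
  c_3 = 4·88 + (0)·(-60) + (1)·(-314) + (-4)·(8) = 6
  c_4 = 0·88 + (0)·(-60) + (0)·(-314) + 1·8 = 8
Expand coordinatewise in base 3:
  c_1 = 4 = 1·3^0 + 1·3^1
  c_2 = 4 = 1·3^0 + 1·3^1
  c_3 = 6 = 0·3^0 + 2·3^1
  c_4 = 8 = 2·3^0 + 2·3^1
λ_0 = (1, 1, 0, 2)
λ_1 = (1, 1, 2, 2)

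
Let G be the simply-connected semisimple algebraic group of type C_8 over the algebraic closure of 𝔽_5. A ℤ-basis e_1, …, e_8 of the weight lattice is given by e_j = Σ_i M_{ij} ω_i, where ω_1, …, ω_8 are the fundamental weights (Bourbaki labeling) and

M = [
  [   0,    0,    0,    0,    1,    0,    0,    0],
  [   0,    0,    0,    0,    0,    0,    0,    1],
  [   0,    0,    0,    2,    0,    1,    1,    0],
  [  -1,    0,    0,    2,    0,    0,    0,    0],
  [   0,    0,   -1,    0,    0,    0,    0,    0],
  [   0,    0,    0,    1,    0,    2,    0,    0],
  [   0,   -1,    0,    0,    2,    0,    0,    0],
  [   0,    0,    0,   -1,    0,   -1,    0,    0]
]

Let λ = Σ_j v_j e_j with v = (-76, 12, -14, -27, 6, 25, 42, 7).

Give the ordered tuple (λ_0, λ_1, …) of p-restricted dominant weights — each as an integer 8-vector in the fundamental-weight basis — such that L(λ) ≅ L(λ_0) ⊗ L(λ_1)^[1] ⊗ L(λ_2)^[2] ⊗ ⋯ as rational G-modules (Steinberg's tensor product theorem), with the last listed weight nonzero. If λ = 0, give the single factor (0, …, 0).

Compute c_i = Σ_j M_{ij} v_j with v = (-76, 12, -14, -27, 6, 25, 42, 7):
  c_1 = (0)·(-76) + 0·12 + (0)·(-14) + (0)·(-27) + 1·6 + 0·25 + 0·42 + 0·7 = 6
  c_2 = (0)·(-76) + 0·12 + (0)·(-14) + (0)·(-27) + 0·6 + 0·25 + 0·42 + 1·7 = 7
  c_3 = (0)·(-76) + 0·12 + (0)·(-14) + (2)·(-27) + 0·6 + 1·25 + 1·42 + 0·7 = 13
  c_4 = (-1)·(-76) + 0·12 + (0)·(-14) + (2)·(-27) + 0·6 + 0·25 + 0·42 + 0·7 = 22
  c_5 = (0)·(-76) + 0·12 + (-1)·(-14) + (0)·(-27) + 0·6 + 0·25 + 0·42 + 0·7 = 14
  c_6 = (0)·(-76) + 0·12 + (0)·(-14) + (1)·(-27) + 0·6 + 2·25 + 0·42 + 0·7 = 23
  c_7 = (0)·(-76) + (-1)·(12) + (0)·(-14) + (0)·(-27) + 2·6 + 0·25 + 0·42 + 0·7 = 0
  c_8 = (0)·(-76) + 0·12 + (0)·(-14) + (-1)·(-27) + 0·6 + (-1)·(25) + 0·42 + 0·7 = 2
Base-5 expansion of each c_i:
  c_1 = 6 = 1·5^0 + 1·5^1
  c_2 = 7 = 2·5^0 + 1·5^1
  c_3 = 13 = 3·5^0 + 2·5^1
  c_4 = 22 = 2·5^0 + 4·5^1
  c_5 = 14 = 4·5^0 + 2·5^1
  c_6 = 23 = 3·5^0 + 4·5^1
  c_7 = 0
  c_8 = 2 = 2·5^0
Factor λ_0 = (1, 2, 3, 2, 4, 3, 0, 2)
Factor λ_1 = (1, 1, 2, 4, 2, 4, 0, 0)

((1, 2, 3, 2, 4, 3, 0, 2), (1, 1, 2, 4, 2, 4, 0, 0))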